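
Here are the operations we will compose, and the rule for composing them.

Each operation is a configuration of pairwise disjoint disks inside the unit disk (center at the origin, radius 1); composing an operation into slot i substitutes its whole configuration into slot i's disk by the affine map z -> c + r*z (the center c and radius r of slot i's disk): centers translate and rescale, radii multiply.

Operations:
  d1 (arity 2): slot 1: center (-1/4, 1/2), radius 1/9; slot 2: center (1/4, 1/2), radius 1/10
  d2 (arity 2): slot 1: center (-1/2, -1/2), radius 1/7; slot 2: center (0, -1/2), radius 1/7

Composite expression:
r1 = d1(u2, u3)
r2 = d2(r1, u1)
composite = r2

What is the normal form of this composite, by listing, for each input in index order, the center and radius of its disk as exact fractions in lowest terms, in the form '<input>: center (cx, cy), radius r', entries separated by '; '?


u1: center (0, -1/2), radius 1/7; u2: center (-15/28, -3/7), radius 1/63; u3: center (-13/28, -3/7), radius 1/70


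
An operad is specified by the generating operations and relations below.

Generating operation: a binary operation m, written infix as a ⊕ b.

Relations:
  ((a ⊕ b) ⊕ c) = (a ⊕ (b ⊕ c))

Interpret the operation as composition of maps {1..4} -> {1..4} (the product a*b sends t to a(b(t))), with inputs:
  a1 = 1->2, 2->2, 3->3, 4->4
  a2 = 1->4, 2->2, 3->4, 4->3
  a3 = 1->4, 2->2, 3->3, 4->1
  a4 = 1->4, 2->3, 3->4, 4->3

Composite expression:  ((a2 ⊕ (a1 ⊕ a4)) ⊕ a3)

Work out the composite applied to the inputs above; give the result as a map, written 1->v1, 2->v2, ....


(a1 ⊕ a4) = 1->4, 2->3, 3->4, 4->3
(a2 ⊕ (a1 ⊕ a4)) = 1->3, 2->4, 3->3, 4->4
((a2 ⊕ (a1 ⊕ a4)) ⊕ a3) = 1->4, 2->4, 3->3, 4->3

1->4, 2->4, 3->3, 4->3


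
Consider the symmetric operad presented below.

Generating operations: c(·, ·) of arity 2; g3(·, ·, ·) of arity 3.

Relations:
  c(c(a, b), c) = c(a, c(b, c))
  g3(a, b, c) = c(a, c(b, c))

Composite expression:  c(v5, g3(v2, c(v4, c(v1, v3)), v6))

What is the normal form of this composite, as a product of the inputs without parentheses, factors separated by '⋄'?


v5 ⋄ v2 ⋄ v4 ⋄ v1 ⋄ v3 ⋄ v6

All parenthesizations of c agree; list the v-inputs left to right.
c(v1, v3) linearizes to v1 ⋄ v3
c(v4, c(v1, v3)) linearizes to v4 ⋄ v1 ⋄ v3
g3(v2, c(v4, c(v1, v3)), v6) linearizes to v2 ⋄ v4 ⋄ v1 ⋄ v3 ⋄ v6
c(v5, g3(v2, c(v4, c(v1, v3)), v6)) linearizes to v5 ⋄ v2 ⋄ v4 ⋄ v1 ⋄ v3 ⋄ v6


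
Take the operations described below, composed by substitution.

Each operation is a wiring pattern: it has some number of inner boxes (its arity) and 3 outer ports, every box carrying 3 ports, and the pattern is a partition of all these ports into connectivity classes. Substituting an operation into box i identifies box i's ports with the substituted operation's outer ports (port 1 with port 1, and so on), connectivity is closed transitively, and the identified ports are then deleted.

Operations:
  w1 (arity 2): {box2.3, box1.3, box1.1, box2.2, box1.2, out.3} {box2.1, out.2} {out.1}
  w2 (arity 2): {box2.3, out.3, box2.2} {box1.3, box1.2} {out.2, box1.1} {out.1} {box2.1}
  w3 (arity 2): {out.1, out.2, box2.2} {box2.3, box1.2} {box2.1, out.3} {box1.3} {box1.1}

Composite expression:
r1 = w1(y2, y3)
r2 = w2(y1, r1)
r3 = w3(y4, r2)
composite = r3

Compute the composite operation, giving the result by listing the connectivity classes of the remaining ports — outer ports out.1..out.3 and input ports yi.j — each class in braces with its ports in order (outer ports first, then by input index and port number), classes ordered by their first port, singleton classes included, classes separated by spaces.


{out.1, out.2, y1.1} {out.3} {y1.2, y1.3} {y2.1, y2.2, y2.3, y3.1, y3.2, y3.3, y4.2} {y4.1} {y4.3}

Treat the ports identified at w3 as solder joints: merge, then drop.
through w1, on inputs (y2, y3): {out.1} {out.2, y3.1} {out.3, y2.1, y2.2, y2.3, y3.2, y3.3} (out.j = stage outer ports)
through w2, on inputs (y1, y2, y3): {out.1} {out.2, y1.1} {out.3, y2.1, y2.2, y2.3, y3.1, y3.2, y3.3} {y1.2, y1.3} (out.j = stage outer ports)
through w3, on inputs (y4, y1, y2, y3): {out.1, out.2, y1.1} {out.3} {y1.2, y1.3} {y2.1, y2.2, y2.3, y3.1, y3.2, y3.3, y4.2} {y4.1} {y4.3} (out.j = stage outer ports)


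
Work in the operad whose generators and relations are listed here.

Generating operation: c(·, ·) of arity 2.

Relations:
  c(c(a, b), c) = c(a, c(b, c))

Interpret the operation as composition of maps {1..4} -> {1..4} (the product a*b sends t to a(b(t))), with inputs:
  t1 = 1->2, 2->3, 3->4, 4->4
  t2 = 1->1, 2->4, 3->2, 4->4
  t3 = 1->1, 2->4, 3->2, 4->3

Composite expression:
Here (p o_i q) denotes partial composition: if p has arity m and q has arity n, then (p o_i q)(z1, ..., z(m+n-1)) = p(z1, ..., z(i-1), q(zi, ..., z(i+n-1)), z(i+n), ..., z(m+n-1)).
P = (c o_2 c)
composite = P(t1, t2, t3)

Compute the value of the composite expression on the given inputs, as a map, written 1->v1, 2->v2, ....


1->2, 2->4, 3->4, 4->3


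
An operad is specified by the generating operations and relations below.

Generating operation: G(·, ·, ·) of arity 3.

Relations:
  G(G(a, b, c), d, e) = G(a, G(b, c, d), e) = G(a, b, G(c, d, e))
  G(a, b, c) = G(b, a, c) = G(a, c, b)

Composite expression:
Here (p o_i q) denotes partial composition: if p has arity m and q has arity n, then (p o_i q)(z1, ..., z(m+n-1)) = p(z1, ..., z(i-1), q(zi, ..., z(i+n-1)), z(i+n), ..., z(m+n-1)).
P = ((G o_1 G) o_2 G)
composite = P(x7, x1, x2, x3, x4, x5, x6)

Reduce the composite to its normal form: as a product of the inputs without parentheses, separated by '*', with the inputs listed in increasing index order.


x1 * x2 * x3 * x4 * x5 * x6 * x7

Key point: G commutes, so take the x-inputs in any fixed order.
G(x1, x2, x3) reduces to x1 * x2 * x3
G(x7, G(x1, x2, x3), x4) reduces to x7 * x1 * x2 * x3 * x4
G(G(x7, G(x1, x2, x3), x4), x5, x6) reduces to x7 * x1 * x2 * x3 * x4 * x5 * x6
the factors in increasing index order: x1 * x2 * x3 * x4 * x5 * x6 * x7


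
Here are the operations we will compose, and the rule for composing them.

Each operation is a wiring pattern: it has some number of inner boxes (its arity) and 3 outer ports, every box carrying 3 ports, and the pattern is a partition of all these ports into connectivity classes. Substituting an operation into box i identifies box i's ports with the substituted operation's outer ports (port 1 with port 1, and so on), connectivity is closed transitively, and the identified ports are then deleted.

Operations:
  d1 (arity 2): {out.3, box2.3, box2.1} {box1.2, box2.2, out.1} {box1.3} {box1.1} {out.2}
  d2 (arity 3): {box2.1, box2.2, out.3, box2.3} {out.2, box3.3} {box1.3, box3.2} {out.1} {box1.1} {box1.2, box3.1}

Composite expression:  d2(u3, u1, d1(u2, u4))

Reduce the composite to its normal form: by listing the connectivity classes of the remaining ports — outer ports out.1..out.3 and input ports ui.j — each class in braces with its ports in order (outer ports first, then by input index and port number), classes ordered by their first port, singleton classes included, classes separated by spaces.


{out.1} {out.2, u4.1, u4.3} {out.3, u1.1, u1.2, u1.3} {u2.1} {u2.2, u3.2, u4.2} {u2.3} {u3.1} {u3.3}


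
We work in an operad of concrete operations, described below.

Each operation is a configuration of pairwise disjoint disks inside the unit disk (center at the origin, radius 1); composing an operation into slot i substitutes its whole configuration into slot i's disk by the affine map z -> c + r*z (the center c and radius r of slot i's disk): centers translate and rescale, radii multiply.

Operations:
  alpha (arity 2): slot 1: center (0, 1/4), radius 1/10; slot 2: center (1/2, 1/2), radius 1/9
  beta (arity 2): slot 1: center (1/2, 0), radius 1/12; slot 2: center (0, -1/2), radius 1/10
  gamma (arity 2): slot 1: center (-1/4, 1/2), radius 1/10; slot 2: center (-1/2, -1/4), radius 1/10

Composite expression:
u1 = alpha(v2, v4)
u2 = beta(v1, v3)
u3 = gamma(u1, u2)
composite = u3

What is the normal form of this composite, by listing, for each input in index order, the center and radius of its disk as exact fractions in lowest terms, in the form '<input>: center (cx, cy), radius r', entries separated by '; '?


v1: center (-9/20, -1/4), radius 1/120; v2: center (-1/4, 21/40), radius 1/100; v3: center (-1/2, -3/10), radius 1/100; v4: center (-1/5, 11/20), radius 1/90

Affine substitution under gamma: radii multiply and v-centers shift.
tracing v2 down its 2-map path: center (-1/4, 21/40), radius 1/100
tracing v4 down its 2-map path: center (-1/5, 11/20), radius 1/90
tracing v1 down its 2-map path: center (-9/20, -1/4), radius 1/120
tracing v3 down its 2-map path: center (-1/2, -3/10), radius 1/100


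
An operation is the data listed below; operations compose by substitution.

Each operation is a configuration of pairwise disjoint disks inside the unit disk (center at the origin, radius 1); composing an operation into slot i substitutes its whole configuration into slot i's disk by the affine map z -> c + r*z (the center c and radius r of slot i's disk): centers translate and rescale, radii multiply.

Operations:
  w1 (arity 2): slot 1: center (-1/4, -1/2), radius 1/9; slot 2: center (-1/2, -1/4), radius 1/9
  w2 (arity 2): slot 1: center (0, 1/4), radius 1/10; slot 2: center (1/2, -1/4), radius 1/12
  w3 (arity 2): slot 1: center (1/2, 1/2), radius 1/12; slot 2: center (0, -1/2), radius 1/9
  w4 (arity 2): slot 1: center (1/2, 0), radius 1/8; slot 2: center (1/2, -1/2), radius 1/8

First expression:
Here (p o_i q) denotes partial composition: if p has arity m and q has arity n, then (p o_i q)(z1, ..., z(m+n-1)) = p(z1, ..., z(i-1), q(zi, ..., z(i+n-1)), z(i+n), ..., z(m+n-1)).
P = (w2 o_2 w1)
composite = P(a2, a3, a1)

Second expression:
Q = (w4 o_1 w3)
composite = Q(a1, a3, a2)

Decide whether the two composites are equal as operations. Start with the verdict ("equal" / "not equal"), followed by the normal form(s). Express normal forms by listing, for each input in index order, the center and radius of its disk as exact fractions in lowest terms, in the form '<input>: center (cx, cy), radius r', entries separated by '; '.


not equal; the first gives a1: center (11/24, -13/48), radius 1/108; a2: center (0, 1/4), radius 1/10; a3: center (23/48, -7/24), radius 1/108 and the second a1: center (9/16, 1/16), radius 1/96; a2: center (1/2, -1/2), radius 1/8; a3: center (1/2, -1/16), radius 1/72

Reducing the first expression gives a1: center (11/24, -13/48), radius 1/108; a2: center (0, 1/4), radius 1/10; a3: center (23/48, -7/24), radius 1/108
Reducing the second expression gives a1: center (9/16, 1/16), radius 1/96; a2: center (1/2, -1/2), radius 1/8; a3: center (1/2, -1/16), radius 1/72
The normal forms differ: not equal.


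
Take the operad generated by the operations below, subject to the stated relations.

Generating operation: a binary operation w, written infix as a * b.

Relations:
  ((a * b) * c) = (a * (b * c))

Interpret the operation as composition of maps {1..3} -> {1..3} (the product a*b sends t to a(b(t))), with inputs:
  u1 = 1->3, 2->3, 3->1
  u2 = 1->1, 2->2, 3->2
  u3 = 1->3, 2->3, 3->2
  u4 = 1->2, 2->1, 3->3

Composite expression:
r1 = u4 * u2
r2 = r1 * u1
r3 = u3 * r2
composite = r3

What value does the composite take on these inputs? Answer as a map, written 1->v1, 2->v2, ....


1->3, 2->3, 3->3

(u4 * u2) = 1->2, 2->1, 3->1
((u4 * u2) * u1) = 1->1, 2->1, 3->2
(u3 * ((u4 * u2) * u1)) = 1->3, 2->3, 3->3


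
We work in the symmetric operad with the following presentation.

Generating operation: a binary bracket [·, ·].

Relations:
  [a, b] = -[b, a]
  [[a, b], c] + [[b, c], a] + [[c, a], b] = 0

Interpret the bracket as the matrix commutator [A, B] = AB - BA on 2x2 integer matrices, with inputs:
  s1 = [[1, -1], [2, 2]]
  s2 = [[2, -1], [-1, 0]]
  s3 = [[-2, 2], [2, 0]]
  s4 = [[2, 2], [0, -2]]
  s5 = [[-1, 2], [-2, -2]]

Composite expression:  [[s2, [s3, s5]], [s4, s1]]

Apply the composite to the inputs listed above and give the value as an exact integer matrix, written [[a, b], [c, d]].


[s3, s5] = [[-8, -6], [-2, 8]]
[s2, [s3, s5]] = [[-4, -28], [20, 4]]
[s4, s1] = [[4, -2], [-8, -4]]
[[s2, [s3, s5]], [s4, s1]] = [[264, 240], [96, -264]]

[[264, 240], [96, -264]]


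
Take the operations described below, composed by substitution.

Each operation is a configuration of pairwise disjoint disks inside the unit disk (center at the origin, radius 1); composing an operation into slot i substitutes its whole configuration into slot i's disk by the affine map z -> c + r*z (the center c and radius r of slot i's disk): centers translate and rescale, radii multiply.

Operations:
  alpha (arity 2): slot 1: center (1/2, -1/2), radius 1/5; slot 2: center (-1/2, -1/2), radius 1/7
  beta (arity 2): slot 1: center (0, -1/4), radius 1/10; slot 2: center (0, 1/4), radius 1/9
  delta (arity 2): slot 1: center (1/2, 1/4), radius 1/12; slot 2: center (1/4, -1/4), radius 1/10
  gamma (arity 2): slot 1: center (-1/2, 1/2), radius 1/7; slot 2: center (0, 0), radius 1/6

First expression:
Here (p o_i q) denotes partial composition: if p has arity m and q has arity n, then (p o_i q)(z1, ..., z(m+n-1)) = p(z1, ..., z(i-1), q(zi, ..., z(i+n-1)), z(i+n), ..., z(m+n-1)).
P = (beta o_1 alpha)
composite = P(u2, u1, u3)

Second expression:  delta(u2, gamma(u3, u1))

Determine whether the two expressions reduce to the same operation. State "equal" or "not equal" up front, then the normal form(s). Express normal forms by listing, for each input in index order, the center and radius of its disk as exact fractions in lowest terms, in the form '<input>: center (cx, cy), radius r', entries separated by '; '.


not equal; the first gives u1: center (-1/20, -3/10), radius 1/70; u2: center (1/20, -3/10), radius 1/50; u3: center (0, 1/4), radius 1/9 and the second u1: center (1/4, -1/4), radius 1/60; u2: center (1/2, 1/4), radius 1/12; u3: center (1/5, -1/5), radius 1/70

The first expression reduces to u1: center (-1/20, -3/10), radius 1/70; u2: center (1/20, -3/10), radius 1/50; u3: center (0, 1/4), radius 1/9
The second expression reduces to u1: center (1/4, -1/4), radius 1/60; u2: center (1/2, 1/4), radius 1/12; u3: center (1/5, -1/5), radius 1/70
Different reductions; not equal.


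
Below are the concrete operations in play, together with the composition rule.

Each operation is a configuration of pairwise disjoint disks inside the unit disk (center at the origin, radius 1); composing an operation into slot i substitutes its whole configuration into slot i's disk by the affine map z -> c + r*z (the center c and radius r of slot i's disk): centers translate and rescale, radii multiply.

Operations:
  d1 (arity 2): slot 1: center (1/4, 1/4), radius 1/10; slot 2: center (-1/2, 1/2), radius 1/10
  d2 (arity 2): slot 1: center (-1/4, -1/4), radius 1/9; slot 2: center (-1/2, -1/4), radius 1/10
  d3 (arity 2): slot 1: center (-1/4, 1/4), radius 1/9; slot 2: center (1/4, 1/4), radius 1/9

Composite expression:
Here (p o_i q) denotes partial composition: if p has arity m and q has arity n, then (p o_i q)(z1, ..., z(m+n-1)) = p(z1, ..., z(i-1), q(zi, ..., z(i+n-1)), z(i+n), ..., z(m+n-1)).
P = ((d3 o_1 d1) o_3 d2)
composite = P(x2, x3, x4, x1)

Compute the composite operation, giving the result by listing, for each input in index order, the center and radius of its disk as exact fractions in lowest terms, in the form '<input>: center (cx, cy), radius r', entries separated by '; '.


x1: center (7/36, 2/9), radius 1/90; x2: center (-2/9, 5/18), radius 1/90; x3: center (-11/36, 11/36), radius 1/90; x4: center (2/9, 2/9), radius 1/81

Only the slot chain above each x matters under d3; compose those maps.
x2: after 2 affine steps, its disk has center (-2/9, 5/18), radius 1/90
x3: after 2 affine steps, its disk has center (-11/36, 11/36), radius 1/90
x4: after 2 affine steps, its disk has center (2/9, 2/9), radius 1/81
x1: after 2 affine steps, its disk has center (7/36, 2/9), radius 1/90


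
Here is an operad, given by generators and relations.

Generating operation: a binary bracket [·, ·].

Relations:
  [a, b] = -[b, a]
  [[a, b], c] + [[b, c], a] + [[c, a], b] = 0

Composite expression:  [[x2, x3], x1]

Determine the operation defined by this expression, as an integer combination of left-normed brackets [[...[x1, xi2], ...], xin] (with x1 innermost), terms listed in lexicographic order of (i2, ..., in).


-[[x1, x2], x3] + [[x1, x3], x2]

Expand each bracket as ab - ba; the x1-initial words give the coefficients.
Composite bracket: [[x2, x3], x1]
Applying ab - ba throughout gives 4 signed words (2^2 = 4).
The x1-initial words carry the normal form:
  x1x2x3 appears with sign -1, giving the term -[[x1, x2], x3]
  x1x3x2 appears with sign +1, giving the term +[[x1, x3], x2]


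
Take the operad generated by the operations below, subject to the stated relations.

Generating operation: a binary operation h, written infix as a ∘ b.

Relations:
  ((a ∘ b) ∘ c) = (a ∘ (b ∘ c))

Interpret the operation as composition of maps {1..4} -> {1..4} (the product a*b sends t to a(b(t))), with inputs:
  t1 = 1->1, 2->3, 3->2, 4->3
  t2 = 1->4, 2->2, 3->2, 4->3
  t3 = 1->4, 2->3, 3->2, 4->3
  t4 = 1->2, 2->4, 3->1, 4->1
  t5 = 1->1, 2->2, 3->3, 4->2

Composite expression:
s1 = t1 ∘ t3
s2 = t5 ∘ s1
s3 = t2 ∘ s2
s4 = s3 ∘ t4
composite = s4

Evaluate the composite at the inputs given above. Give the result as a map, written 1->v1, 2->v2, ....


(t1 ∘ t3) = 1->3, 2->2, 3->3, 4->2
(t5 ∘ (t1 ∘ t3)) = 1->3, 2->2, 3->3, 4->2
(t2 ∘ (t5 ∘ (t1 ∘ t3))) = 1->2, 2->2, 3->2, 4->2
((t2 ∘ (t5 ∘ (t1 ∘ t3))) ∘ t4) = 1->2, 2->2, 3->2, 4->2

1->2, 2->2, 3->2, 4->2


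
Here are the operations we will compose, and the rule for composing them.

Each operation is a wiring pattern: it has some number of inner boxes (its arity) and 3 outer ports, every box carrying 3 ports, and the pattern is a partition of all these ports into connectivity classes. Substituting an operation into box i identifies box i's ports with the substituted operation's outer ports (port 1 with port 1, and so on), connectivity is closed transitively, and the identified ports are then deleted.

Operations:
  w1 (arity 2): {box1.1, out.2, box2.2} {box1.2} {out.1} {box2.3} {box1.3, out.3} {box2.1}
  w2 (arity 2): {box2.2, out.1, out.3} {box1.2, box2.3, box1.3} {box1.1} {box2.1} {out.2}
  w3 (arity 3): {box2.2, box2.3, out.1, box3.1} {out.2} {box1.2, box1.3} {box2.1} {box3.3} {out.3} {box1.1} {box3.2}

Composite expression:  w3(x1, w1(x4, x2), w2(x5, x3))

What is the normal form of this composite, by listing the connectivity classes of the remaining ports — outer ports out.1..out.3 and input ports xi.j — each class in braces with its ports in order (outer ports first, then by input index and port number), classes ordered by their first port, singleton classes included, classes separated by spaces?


{out.1, x2.2, x3.2, x4.1, x4.3} {out.2} {out.3} {x1.1} {x1.2, x1.3} {x2.1} {x2.3} {x3.1} {x3.3, x5.2, x5.3} {x4.2} {x5.1}

Substituting into w3 glues patterns; closure does the rest.
after w1, the pattern on (x4, x2) reads {out.1} {out.2, x2.2, x4.1} {out.3, x4.3} {x2.1} {x2.3} {x4.2} (out.j = its outer ports)
after w2, the pattern on (x5, x3) reads {out.1, out.3, x3.2} {out.2} {x3.1} {x3.3, x5.2, x5.3} {x5.1} (out.j = its outer ports)
after w3, the pattern on (x1, x4, x2, x5, x3) reads {out.1, x2.2, x3.2, x4.1, x4.3} {out.2} {out.3} {x1.1} {x1.2, x1.3} {x2.1} {x2.3} {x3.1} {x3.3, x5.2, x5.3} {x4.2} {x5.1} (out.j = its outer ports)


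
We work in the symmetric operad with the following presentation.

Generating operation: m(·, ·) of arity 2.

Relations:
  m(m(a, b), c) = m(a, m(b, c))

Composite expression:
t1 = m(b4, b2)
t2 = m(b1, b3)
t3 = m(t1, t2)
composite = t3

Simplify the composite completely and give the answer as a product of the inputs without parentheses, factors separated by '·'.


b4 · b2 · b1 · b3

Under associativity of m, the answer is the b's in reading order.
m(b4, b2) collapses to b4 · b2
m(b1, b3) collapses to b1 · b3
m(m(b4, b2), m(b1, b3)) collapses to b4 · b2 · b1 · b3


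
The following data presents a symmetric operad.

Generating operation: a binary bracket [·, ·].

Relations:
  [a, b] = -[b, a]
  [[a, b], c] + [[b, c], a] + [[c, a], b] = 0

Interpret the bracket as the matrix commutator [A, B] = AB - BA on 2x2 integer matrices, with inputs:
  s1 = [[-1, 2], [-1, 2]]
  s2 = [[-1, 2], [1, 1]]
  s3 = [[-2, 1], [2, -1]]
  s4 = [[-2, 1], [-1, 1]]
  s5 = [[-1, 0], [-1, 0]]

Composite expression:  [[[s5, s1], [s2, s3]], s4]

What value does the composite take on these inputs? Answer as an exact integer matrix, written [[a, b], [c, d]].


[[-12, 24], [-12, 12]]

[s5, s1] = [[2, -2], [2, -2]]
[s2, s3] = [[3, 0], [3, -3]]
[[s5, s1], [s2, s3]] = [[-6, 12], [0, 6]]
[[[s5, s1], [s2, s3]], s4] = [[-12, 24], [-12, 12]]


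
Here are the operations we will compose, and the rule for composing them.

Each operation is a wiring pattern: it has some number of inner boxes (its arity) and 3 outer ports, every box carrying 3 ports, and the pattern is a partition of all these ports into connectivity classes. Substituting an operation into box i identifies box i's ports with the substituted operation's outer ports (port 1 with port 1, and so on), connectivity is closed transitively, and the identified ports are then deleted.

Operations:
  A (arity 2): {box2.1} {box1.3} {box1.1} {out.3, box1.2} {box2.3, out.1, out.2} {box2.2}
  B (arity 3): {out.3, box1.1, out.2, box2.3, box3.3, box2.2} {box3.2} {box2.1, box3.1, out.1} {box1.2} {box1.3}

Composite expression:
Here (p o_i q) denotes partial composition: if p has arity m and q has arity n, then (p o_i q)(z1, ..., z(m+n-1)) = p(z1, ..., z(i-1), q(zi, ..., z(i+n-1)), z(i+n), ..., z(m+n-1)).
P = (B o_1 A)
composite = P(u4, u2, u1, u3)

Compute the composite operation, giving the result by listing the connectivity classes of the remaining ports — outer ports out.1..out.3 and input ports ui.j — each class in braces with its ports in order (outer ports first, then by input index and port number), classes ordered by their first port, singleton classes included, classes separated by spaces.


{out.1, u1.1, u3.1} {out.2, out.3, u1.2, u1.3, u2.3, u3.3} {u2.1} {u2.2} {u3.2} {u4.1} {u4.2} {u4.3}

Connectivity passes through glued B-boundaries; trace each wire chain.
the subtree at A composes to {out.1, out.2, u2.3} {out.3, u4.2} {u2.1} {u2.2} {u4.1} {u4.3} on (u4, u2); out.j = own outer ports
the subtree at B composes to {out.1, u1.1, u3.1} {out.2, out.3, u1.2, u1.3, u2.3, u3.3} {u2.1} {u2.2} {u3.2} {u4.1} {u4.2} {u4.3} on (u4, u2, u1, u3); out.j = own outer ports


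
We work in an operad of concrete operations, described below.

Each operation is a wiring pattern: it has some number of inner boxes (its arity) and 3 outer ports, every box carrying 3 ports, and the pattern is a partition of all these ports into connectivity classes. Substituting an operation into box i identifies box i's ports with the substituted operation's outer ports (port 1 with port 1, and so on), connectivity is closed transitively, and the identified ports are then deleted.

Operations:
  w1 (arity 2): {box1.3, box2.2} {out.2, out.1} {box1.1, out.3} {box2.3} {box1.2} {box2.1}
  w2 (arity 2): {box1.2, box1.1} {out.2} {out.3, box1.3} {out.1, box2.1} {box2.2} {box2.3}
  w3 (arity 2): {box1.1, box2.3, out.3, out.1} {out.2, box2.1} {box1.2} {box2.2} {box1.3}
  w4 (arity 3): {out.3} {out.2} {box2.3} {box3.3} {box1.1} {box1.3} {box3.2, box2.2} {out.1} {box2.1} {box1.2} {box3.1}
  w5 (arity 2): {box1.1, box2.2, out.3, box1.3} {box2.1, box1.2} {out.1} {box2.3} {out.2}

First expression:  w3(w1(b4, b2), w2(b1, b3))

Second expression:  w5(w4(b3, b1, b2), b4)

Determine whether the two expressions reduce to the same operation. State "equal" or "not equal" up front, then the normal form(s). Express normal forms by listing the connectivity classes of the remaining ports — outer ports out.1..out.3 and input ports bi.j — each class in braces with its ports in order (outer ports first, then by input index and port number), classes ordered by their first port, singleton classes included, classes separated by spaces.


not equal — first {out.1, out.3, b1.3} {out.2, b3.1} {b1.1, b1.2} {b2.1} {b2.2, b4.3} {b2.3} {b3.2} {b3.3} {b4.1} {b4.2}, second {out.1} {out.2} {out.3, b4.2} {b1.1} {b1.2, b2.2} {b1.3} {b2.1} {b2.3} {b3.1} {b3.2} {b3.3} {b4.1} {b4.3}

Reducing the first expression gives {out.1, out.3, b1.3} {out.2, b3.1} {b1.1, b1.2} {b2.1} {b2.2, b4.3} {b2.3} {b3.2} {b3.3} {b4.1} {b4.2}
Reducing the second expression gives {out.1} {out.2} {out.3, b4.2} {b1.1} {b1.2, b2.2} {b1.3} {b2.1} {b2.3} {b3.1} {b3.2} {b3.3} {b4.1} {b4.3}
The normal forms differ: not equal.


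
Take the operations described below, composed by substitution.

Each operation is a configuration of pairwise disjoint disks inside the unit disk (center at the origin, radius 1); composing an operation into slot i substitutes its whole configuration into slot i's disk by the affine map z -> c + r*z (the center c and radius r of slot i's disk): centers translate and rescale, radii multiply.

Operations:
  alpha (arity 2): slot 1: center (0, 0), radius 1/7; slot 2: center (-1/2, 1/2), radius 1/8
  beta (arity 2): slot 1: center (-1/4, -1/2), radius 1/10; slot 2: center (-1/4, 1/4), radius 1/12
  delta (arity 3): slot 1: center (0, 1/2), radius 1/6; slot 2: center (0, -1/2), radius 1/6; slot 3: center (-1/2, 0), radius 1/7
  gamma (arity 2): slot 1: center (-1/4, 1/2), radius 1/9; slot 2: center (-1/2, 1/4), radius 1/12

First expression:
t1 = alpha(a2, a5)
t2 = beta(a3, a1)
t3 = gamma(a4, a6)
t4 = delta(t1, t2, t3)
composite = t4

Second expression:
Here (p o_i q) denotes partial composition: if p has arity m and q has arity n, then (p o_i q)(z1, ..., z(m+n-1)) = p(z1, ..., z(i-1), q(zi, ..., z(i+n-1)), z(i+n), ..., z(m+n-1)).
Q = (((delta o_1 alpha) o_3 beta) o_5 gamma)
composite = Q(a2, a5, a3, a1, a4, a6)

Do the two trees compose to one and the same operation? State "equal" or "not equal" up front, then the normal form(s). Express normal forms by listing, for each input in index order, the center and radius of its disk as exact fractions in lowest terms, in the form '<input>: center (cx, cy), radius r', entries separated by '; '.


Reducing the first expression gives a1: center (-1/24, -11/24), radius 1/72; a2: center (0, 1/2), radius 1/42; a3: center (-1/24, -7/12), radius 1/60; a4: center (-15/28, 1/14), radius 1/63; a5: center (-1/12, 7/12), radius 1/48; a6: center (-4/7, 1/28), radius 1/84
Reducing the second expression gives a1: center (-1/24, -11/24), radius 1/72; a2: center (0, 1/2), radius 1/42; a3: center (-1/24, -7/12), radius 1/60; a4: center (-15/28, 1/14), radius 1/63; a5: center (-1/12, 7/12), radius 1/48; a6: center (-4/7, 1/28), radius 1/84
Same normal form: equal.

equal — both sides give a1: center (-1/24, -11/24), radius 1/72; a2: center (0, 1/2), radius 1/42; a3: center (-1/24, -7/12), radius 1/60; a4: center (-15/28, 1/14), radius 1/63; a5: center (-1/12, 7/12), radius 1/48; a6: center (-4/7, 1/28), radius 1/84


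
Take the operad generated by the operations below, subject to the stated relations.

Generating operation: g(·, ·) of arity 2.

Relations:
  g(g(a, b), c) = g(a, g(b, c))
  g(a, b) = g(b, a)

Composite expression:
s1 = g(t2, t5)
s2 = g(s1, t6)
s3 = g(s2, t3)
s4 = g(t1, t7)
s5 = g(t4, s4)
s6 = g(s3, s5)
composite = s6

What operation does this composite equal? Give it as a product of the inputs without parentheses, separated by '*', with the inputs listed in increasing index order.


t1 * t2 * t3 * t4 * t5 * t6 * t7

Both nesting and order wash out for g; what remains is which t's occur.
g(t2, t5) unparenthesizes to t2 * t5
g(g(t2, t5), t6) unparenthesizes to t2 * t5 * t6
g(g(g(t2, t5), t6), t3) unparenthesizes to t2 * t5 * t6 * t3
g(t1, t7) unparenthesizes to t1 * t7
g(t4, g(t1, t7)) unparenthesizes to t4 * t1 * t7
g(g(g(g(t2, t5), t6), t3), g(t4, g(t1, t7))) unparenthesizes to t2 * t5 * t6 * t3 * t4 * t1 * t7
reordering the factors by index: t1 * t2 * t3 * t4 * t5 * t6 * t7


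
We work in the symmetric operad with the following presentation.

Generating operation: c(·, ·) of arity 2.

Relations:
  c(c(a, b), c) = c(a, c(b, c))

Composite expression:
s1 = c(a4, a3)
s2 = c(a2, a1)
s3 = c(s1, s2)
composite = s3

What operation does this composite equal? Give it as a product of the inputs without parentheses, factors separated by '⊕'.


a4 ⊕ a3 ⊕ a2 ⊕ a1


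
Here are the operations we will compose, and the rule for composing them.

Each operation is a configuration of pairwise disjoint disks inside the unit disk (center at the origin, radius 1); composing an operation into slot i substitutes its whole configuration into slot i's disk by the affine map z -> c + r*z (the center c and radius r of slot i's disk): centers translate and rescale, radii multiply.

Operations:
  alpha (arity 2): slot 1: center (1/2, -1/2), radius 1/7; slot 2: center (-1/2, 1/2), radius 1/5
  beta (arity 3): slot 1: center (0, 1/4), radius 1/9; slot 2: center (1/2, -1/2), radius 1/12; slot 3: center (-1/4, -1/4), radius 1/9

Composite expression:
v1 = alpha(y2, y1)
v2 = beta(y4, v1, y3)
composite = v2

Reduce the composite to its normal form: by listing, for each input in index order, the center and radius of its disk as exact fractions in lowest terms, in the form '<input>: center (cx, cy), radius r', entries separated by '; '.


y1: center (11/24, -11/24), radius 1/60; y2: center (13/24, -13/24), radius 1/84; y3: center (-1/4, -1/4), radius 1/9; y4: center (0, 1/4), radius 1/9

Only the slot chain above each y matters under beta; compose those maps.
input y4: applying the 1 nested substitution gives center (0, 1/4), radius 1/9
input y2: applying the 2 nested substitutions gives center (13/24, -13/24), radius 1/84
input y1: applying the 2 nested substitutions gives center (11/24, -11/24), radius 1/60
input y3: applying the 1 nested substitution gives center (-1/4, -1/4), radius 1/9


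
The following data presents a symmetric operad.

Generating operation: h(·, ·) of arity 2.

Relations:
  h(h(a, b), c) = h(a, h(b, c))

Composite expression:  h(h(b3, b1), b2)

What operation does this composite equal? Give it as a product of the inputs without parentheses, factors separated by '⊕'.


b3 ⊕ b1 ⊕ b2

Associativity of h dissolves the nesting; only the b-input order survives.
h(b3, b1) unparenthesizes to b3 ⊕ b1
h(h(b3, b1), b2) unparenthesizes to b3 ⊕ b1 ⊕ b2


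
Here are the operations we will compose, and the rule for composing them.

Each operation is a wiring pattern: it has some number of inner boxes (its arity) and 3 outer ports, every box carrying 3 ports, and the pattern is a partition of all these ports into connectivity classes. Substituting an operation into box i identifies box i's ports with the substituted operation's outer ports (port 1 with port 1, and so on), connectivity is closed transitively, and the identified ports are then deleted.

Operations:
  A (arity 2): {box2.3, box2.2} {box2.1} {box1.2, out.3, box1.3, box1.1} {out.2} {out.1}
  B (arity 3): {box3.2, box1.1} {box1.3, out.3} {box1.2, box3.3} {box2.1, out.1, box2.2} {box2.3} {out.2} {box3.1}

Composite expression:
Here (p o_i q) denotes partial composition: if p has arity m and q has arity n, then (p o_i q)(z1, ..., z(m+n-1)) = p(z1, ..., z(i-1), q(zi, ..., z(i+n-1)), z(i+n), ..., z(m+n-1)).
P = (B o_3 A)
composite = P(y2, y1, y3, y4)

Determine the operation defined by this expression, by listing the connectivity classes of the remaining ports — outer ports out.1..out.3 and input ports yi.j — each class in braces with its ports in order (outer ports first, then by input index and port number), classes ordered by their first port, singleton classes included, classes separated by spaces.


{out.1, y1.1, y1.2} {out.2} {out.3, y2.3} {y1.3} {y2.1} {y2.2, y3.1, y3.2, y3.3} {y4.1} {y4.2, y4.3}

After gluing at B, chains via deleted ports link the y-ports.
through A, on inputs (y3, y4): {out.1} {out.2} {out.3, y3.1, y3.2, y3.3} {y4.1} {y4.2, y4.3} (out.j = stage outer ports)
through B, on inputs (y2, y1, y3, y4): {out.1, y1.1, y1.2} {out.2} {out.3, y2.3} {y1.3} {y2.1} {y2.2, y3.1, y3.2, y3.3} {y4.1} {y4.2, y4.3} (out.j = stage outer ports)


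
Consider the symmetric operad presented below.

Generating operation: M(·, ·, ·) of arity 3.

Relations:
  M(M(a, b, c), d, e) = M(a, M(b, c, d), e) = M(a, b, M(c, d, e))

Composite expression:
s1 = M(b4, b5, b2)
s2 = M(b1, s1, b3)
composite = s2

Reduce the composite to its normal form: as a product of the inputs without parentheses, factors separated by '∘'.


b1 ∘ b4 ∘ b5 ∘ b2 ∘ b3

Under associativity of M, the answer is the b's in reading order.
M(b4, b5, b2) reduces to b4 ∘ b5 ∘ b2
M(b1, M(b4, b5, b2), b3) reduces to b1 ∘ b4 ∘ b5 ∘ b2 ∘ b3


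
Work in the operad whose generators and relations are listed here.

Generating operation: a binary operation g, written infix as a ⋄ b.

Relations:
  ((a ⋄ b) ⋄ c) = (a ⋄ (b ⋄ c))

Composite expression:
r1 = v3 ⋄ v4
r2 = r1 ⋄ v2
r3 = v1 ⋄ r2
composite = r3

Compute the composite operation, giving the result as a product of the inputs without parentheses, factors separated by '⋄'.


v1 ⋄ v3 ⋄ v4 ⋄ v2

Associativity of g dissolves the nesting; only the v-input order survives.
(v3 ⋄ v4) unparenthesizes to v3 ⋄ v4
((v3 ⋄ v4) ⋄ v2) unparenthesizes to v3 ⋄ v4 ⋄ v2
(v1 ⋄ ((v3 ⋄ v4) ⋄ v2)) unparenthesizes to v1 ⋄ v3 ⋄ v4 ⋄ v2


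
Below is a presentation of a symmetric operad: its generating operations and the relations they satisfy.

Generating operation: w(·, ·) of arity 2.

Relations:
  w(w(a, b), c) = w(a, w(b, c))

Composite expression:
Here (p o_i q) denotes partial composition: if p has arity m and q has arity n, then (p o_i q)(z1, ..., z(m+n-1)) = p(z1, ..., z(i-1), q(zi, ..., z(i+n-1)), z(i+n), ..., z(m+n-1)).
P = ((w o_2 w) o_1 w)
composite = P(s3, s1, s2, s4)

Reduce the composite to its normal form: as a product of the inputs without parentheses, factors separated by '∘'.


s3 ∘ s1 ∘ s2 ∘ s4

Key point: w is associative — brackets drop, the s-order remains.
w(s3, s1) reduces to s3 ∘ s1
w(s2, s4) reduces to s2 ∘ s4
w(w(s3, s1), w(s2, s4)) reduces to s3 ∘ s1 ∘ s2 ∘ s4


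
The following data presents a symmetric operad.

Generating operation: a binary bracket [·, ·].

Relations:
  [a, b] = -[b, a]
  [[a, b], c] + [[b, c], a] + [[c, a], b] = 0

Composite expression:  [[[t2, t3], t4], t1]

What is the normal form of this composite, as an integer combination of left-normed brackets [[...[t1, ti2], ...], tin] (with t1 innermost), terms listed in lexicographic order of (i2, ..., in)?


-[[[t1, t2], t3], t4] + [[[t1, t3], t2], t4] + [[[t1, t4], t2], t3] - [[[t1, t4], t3], t2]

In the tensor algebra, words opening t1 carry the t1-anchored form.
Composite bracket: [[[t2, t3], t4], t1]
Under [a, b] = ab - ba we get 8 signed associative words (2^3 = 8).
Coefficients come from the t1-initial words:
  the word t1t2t3t4 carries sign -1 and contributes -[[[t1, t2], t3], t4]
  the word t1t3t2t4 carries sign +1 and contributes +[[[t1, t3], t2], t4]
  the word t1t4t2t3 carries sign +1 and contributes +[[[t1, t4], t2], t3]
  the word t1t4t3t2 carries sign -1 and contributes -[[[t1, t4], t3], t2]


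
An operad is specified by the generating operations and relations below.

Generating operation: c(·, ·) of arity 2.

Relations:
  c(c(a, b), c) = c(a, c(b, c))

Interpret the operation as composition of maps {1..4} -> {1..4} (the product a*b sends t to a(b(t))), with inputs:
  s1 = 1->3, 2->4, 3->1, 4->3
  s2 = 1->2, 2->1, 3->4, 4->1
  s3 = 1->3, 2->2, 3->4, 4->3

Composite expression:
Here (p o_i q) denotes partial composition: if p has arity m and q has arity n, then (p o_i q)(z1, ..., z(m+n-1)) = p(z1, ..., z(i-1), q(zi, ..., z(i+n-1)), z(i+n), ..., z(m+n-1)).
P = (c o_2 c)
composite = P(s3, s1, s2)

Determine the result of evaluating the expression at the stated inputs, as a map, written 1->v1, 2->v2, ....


1->3, 2->4, 3->4, 4->4

c(s1, s2) = 1->4, 2->3, 3->3, 4->3
c(s3, c(s1, s2)) = 1->3, 2->4, 3->4, 4->4


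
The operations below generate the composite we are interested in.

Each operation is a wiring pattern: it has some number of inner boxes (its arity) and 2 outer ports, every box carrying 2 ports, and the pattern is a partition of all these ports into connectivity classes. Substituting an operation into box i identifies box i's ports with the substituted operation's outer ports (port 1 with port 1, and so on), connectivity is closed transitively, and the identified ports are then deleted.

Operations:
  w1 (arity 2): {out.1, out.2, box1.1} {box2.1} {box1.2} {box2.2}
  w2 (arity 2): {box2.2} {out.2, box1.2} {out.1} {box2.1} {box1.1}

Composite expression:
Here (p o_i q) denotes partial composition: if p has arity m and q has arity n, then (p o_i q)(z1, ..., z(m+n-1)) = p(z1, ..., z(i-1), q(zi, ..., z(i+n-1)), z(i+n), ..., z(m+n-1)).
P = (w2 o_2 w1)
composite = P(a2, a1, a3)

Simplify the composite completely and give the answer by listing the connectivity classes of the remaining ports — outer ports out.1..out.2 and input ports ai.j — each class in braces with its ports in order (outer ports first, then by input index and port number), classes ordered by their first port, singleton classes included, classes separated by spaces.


{out.1} {out.2, a2.2} {a1.1} {a1.2} {a2.1} {a3.1} {a3.2}

After gluing at w2, chains via deleted ports link the a-ports.
through w1, on inputs (a1, a3): {out.1, out.2, a1.1} {a1.2} {a3.1} {a3.2} (out.j = stage outer ports)
through w2, on inputs (a2, a1, a3): {out.1} {out.2, a2.2} {a1.1} {a1.2} {a2.1} {a3.1} {a3.2} (out.j = stage outer ports)


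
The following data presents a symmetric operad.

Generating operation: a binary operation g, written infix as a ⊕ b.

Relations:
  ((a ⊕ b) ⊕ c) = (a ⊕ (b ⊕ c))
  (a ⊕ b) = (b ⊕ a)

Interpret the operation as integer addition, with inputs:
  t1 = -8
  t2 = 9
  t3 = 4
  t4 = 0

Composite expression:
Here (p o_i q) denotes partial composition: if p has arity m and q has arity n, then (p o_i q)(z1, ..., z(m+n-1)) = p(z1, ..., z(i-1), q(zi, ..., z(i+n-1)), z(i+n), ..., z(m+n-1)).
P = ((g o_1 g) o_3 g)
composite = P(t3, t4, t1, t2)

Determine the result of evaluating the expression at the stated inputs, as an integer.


5

(t3 ⊕ t4) = 4
(t1 ⊕ t2) = 1
((t3 ⊕ t4) ⊕ (t1 ⊕ t2)) = 5


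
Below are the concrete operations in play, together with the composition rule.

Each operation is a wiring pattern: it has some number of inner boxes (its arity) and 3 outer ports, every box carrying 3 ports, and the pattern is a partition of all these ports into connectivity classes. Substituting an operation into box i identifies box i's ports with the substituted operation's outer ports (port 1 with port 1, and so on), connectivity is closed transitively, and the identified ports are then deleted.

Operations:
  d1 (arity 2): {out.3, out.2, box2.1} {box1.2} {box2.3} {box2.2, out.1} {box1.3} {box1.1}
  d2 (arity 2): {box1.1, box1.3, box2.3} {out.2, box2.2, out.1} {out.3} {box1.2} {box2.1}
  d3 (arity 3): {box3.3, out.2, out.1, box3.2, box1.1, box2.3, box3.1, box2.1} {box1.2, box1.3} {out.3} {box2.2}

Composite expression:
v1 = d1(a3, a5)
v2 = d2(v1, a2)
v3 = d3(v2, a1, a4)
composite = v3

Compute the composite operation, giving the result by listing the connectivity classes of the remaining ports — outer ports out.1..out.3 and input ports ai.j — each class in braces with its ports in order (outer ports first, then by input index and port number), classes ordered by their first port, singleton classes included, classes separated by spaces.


{out.1, out.2, a1.1, a1.3, a2.2, a4.1, a4.2, a4.3} {out.3} {a1.2} {a2.1} {a2.3, a5.1, a5.2} {a3.1} {a3.2} {a3.3} {a5.3}

Treat the ports identified at d3 as solder joints: merge, then drop.
the subtree at d1 composes to {out.1, a5.2} {out.2, out.3, a5.1} {a3.1} {a3.2} {a3.3} {a5.3} on (a3, a5); out.j = own outer ports
the subtree at d2 composes to {out.1, out.2, a2.2} {out.3} {a2.1} {a2.3, a5.1, a5.2} {a3.1} {a3.2} {a3.3} {a5.3} on (a3, a5, a2); out.j = own outer ports
the subtree at d3 composes to {out.1, out.2, a1.1, a1.3, a2.2, a4.1, a4.2, a4.3} {out.3} {a1.2} {a2.1} {a2.3, a5.1, a5.2} {a3.1} {a3.2} {a3.3} {a5.3} on (a3, a5, a2, a1, a4); out.j = own outer ports
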